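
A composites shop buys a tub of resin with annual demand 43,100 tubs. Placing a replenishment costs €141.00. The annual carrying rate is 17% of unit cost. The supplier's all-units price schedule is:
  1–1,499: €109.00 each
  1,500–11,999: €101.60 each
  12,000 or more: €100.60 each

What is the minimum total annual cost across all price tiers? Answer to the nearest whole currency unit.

TC* ≈ €4,395,965

Holding cost per unit per year at price C is H = 0.17·C.
Candidates are each tier's EOQ (if it falls in that tier) and each price-break quantity.
EOQ at €109.00 = 809.9 (feasible in tier 1): TC = 43,100×€109.00 + (43,100/809.9)×141 + (809.9/2)×0.17×€109.00 = €4,712,907.24.
EOQ at €101.60 = 838.9 < 1500, so use break Q=1500: TC = 43,100×€101.60 + (43,100/1500.0)×141 + (1500.0/2)×0.17×€101.60 = €4,395,965.40.
EOQ at €100.60 = 843.0 < 12000, so use break Q=12000: TC = 43,100×€100.60 + (43,100/12000.0)×141 + (12000.0/2)×0.17×€100.60 = €4,438,978.42.
Lowest total cost among the candidates is at Q = 1500.0.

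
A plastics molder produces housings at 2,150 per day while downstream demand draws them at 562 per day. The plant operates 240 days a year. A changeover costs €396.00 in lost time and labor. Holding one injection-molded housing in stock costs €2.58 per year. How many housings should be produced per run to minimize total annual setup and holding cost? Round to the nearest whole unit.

Q* ≈ 7,487 housings

Annual demand D = 562 × 240 = 134,880.
Production build-up factor (1 − d/p) = 1 − 562/2,150 = 0.7386.
Q* = √(2DS / (H(1 − d/p))) = √(2 × 134,880 × 396 / (2.58 × 0.7386)).
= √(106,824,960 / 1.9056) ≈ 7487.218.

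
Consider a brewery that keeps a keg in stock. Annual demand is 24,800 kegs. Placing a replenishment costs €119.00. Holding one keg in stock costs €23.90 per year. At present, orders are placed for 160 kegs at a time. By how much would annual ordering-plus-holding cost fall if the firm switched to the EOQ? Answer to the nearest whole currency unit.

EOQ = √(2DS/H) = √(2 × 24,800 × 119 / 23.9) ≈ 496.95.
Cost at Q* = (D/Q*)S + (Q*/2)H = √(2DSH) ≈ €11,877.18.
Cost at Q = 160: (24,800/160)×119 + (160/2)×23.9 = €18,445.00 + €1,912.00 = €20,357.00.
Excess = €20,357.00 − €11,877.18 = €8,479.82.

Extra cost ≈ €8,480 per year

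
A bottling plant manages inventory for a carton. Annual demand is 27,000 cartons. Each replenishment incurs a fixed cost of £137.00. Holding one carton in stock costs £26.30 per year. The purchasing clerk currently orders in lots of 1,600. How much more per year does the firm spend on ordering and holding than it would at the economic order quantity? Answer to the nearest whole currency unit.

Extra cost ≈ £9,403 per year

EOQ = √(2DS/H) = √(2 × 27,000 × 137 / 26.3) ≈ 530.37.
Cost at Q* = (D/Q*)S + (Q*/2)H = √(2DSH) ≈ £13,948.74.
Cost at Q = 1,600: (27,000/1,600)×137 + (1,600/2)×26.3 = £2,311.88 + £21,040.00 = £23,351.88.
Excess = £23,351.88 − £13,948.74 = £9,403.13.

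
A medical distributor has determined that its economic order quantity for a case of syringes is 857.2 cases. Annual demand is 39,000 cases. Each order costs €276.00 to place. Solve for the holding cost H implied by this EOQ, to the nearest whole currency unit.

The basic EOQ model gives Q* = √(2DS/H); rearrange for the unknown.
From Q* = √(2DS/H): H = 2DS / Q*² = 2 × 39,000 × 276 / 857.2² = 29.2981.

H ≈ €29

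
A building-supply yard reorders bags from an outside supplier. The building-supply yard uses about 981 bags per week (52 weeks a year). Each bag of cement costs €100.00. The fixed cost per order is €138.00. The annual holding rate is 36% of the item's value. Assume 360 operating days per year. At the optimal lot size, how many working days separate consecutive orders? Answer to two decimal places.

T ≈ 4.41 days

Annual demand D = 981 × 52 = 51,012.
Holding cost H = 0.36 × €100.00 = €36.0000 per unit per year.
The optimal lot size = √(2DS/H) = √(2 × 51,012 × 138 / 36) ≈ 625.37.
Cycle time = Q*/D × 360 = 625.37 / 51,012 × 360 ≈ 4.413 days.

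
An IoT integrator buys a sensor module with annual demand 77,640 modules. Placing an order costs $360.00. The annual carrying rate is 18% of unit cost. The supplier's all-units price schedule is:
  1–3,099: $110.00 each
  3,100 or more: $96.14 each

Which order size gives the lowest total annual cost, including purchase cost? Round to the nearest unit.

Q* ≈ 3,100 modules

Holding cost per unit per year at price C is H = 0.18·C.
For each price level, check whether its EOQ is feasible; otherwise the best quantity at that price is the breakpoint.
EOQ at $110.00 = 1680.3 (feasible in tier 1): TC = 77,640×$110.00 + (77,640/1680.3)×360 + (1680.3/2)×0.18×$110.00 = $8,573,669.14.
EOQ at $96.14 = 1797.3 < 3100, so use break Q=3100: TC = 77,640×$96.14 + (77,640/3100.0)×360 + (3100.0/2)×0.18×$96.14 = $7,500,148.92.
Lowest total cost is $7,500,148.92 at Q = 3100.0.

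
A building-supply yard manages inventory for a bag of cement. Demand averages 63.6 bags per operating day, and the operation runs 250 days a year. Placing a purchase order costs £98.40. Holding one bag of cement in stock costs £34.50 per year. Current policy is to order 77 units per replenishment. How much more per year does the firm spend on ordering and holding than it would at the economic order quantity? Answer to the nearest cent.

Extra cost ≈ £11,257.09 per year

Annual demand D = 63.6 × 250 = 15,900.
EOQ = √(2DS/H) = √(2 × 15,900 × 98.4 / 34.5) ≈ 301.16.
Cost at Q* = (D/Q*)S + (Q*/2)H = √(2DSH) ≈ £10,390.12.
Cost at Q = 77: (15,900/77)×98.4 + (77/2)×34.5 = £20,318.96 + £1,328.25 = £21,647.21.
Excess = £21,647.21 − £10,390.12 = £11,257.09.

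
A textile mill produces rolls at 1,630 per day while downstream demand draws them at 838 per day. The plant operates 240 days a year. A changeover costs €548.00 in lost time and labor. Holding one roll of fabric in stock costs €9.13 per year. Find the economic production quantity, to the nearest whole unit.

Annual demand D = 838 × 240 = 201,120.
Production build-up factor (1 − d/p) = 1 − 838/1,630 = 0.4859.
Q* = √(2DS / (H(1 − d/p))) = √(2 × 201,120 × 548 / (9.13 × 0.4859)).
= √(220,427,520 / 4.4362) ≈ 7049.020.

Q* ≈ 7,049 rolls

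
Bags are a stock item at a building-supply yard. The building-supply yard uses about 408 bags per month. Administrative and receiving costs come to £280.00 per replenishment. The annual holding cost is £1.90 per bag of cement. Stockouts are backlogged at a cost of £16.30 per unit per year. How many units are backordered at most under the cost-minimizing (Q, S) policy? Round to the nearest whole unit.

Annual demand D = 408 × 12 = 4,896.
With planned backorders, Q* = √(2DS/H) · √((H+B)/B).
√(2DS/H) = √(2 × 4,896 × 280 / 1.9) = 1201.262.
√((H+B)/B) = √((1.9+16.3)/16.3) = 1.0567.
Q* ≈ 1269.345.
S* = Q* · H/(H+B) = 1269.345 × 1.9/18.2 ≈ 132.514.

S* ≈ 133 bags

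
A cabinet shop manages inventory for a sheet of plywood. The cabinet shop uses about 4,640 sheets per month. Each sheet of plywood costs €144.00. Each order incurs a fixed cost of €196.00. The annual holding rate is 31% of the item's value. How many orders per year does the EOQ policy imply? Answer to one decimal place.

N ≈ 79.6 orders per year

Annual demand D = 4,640 × 12 = 55,680.
Holding cost H = 0.31 × €144.00 = €44.6400 per unit per year.
The optimal lot size = √(2DS/H) = √(2 × 55,680 × 196 / 44.64) ≈ 699.25.
Orders per year = D / Q* = 55,680 / 699.25 ≈ 79.629.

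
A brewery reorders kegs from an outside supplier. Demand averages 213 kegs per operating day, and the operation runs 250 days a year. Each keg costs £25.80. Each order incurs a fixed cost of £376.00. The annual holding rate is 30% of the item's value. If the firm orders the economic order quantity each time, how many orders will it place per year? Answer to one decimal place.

Annual demand D = 213 × 250 = 53,250.
Holding cost H = 0.30 × £25.80 = £7.7400 per unit per year.
The optimal lot size = √(2DS/H) = √(2 × 53,250 × 376 / 7.74) ≈ 2274.56.
Orders per year = D / Q* = 53,250 / 2274.56 ≈ 23.411.

N ≈ 23.4 orders per year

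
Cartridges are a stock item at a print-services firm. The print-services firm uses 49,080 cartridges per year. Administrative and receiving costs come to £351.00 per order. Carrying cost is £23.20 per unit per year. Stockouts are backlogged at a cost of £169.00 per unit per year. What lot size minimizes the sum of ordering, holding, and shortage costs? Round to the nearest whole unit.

Q* ≈ 1,300 cartridges

With planned backorders, Q* = √(2DS/H) · √((H+B)/B).
√(2DS/H) = √(2 × 49,080 × 351 / 23.2) = 1218.644.
√((H+B)/B) = √((23.2+169)/169) = 1.0664.
Q* ≈ 1299.601.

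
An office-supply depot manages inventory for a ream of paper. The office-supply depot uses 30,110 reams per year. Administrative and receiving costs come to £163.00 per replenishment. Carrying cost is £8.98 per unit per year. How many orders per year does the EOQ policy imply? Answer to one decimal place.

N ≈ 28.8 orders per year

EOQ = √(2DS/H) = √(2 × 30,110 × 163 / 8.98) ≈ 1045.50.
Orders per year = D / Q* = 30,110 / 1045.50 ≈ 28.799.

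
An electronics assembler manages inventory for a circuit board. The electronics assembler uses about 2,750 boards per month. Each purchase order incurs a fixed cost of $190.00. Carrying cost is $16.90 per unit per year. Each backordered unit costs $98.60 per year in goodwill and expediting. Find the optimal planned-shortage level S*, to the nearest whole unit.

S* ≈ 136 boards

Annual demand D = 2,750 × 12 = 33,000.
With planned backorders, Q* = √(2DS/H) · √((H+B)/B).
√(2DS/H) = √(2 × 33,000 × 190 / 16.9) = 861.401.
√((H+B)/B) = √((16.9+98.6)/98.6) = 1.0823.
Q* ≈ 932.305.
S* = Q* · H/(H+B) = 932.305 × 16.9/115.5 ≈ 136.415.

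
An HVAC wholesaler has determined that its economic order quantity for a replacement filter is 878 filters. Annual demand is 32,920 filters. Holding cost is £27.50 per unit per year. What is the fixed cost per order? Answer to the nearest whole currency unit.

Invert the EOQ relation Q*² = 2DS/H.
From Q* = √(2DS/H): S = Q*²H / (2D) = 878² × 27.5 / (2 × 32,920) = 321.9822.

S ≈ £322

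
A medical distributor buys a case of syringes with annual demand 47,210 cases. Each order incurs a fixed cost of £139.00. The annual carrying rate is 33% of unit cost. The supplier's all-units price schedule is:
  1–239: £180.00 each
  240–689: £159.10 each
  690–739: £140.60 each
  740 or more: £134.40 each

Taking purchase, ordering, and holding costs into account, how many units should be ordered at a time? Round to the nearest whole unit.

Q* ≈ 740 cases

Holding cost per unit per year at price C is H = 0.33·C.
For each price level, check whether its EOQ is feasible; otherwise the best quantity at that price is the breakpoint.
Tier 1 (£180.00): EOQ = 470.1 exceeds tier's upper bound 239, so this tier is dominated.
EOQ at £159.10 = 500.0 (feasible in tier 2): TC = 47,210×£159.10 + (47,210/500.0)×139 + (500.0/2)×0.33×£159.10 = £7,537,361.13.
EOQ at £140.60 = 531.9 < 690, so use break Q=690: TC = 47,210×£140.60 + (47,210/690.0)×139 + (690.0/2)×0.33×£140.60 = £6,663,243.73.
EOQ at £134.40 = 544.0 < 740, so use break Q=740: TC = 47,210×£134.40 + (47,210/740.0)×139 + (740.0/2)×0.33×£134.40 = £6,370,302.06.
Lowest total cost is £6,370,302.06 at Q = 740.0.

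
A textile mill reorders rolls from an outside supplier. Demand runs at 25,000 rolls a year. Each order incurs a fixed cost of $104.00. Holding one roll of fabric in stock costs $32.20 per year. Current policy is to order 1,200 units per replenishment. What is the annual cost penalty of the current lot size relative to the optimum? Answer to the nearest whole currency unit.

Extra cost ≈ $8,547 per year

EOQ = √(2DS/H) = √(2 × 25,000 × 104 / 32.2) ≈ 401.86.
Cost at Q* = (D/Q*)S + (Q*/2)H = √(2DSH) ≈ $12,939.86.
Cost at Q = 1,200: (25,000/1,200)×104 + (1,200/2)×32.2 = $2,166.67 + $19,320.00 = $21,486.67.
Excess = $21,486.67 − $12,939.86 = $8,546.81.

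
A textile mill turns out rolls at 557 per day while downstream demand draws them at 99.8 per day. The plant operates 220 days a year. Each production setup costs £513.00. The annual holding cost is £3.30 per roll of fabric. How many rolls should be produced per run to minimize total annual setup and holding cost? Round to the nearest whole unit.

Q* ≈ 2,884 rolls

Annual demand D = 99.8 × 220 = 21,956.
Production build-up factor (1 − d/p) = 1 − 99.8/557 = 0.8208.
Q* = √(2DS / (H(1 − d/p))) = √(2 × 21,956 × 513 / (3.3 × 0.8208)).
= √(22,526,856 / 2.7087) ≈ 2883.818.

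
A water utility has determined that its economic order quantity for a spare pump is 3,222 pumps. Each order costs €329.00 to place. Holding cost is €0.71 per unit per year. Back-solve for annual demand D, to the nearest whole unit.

Invert the EOQ relation Q*² = 2DS/H.
From Q* = √(2DS/H): D = Q*²H / (2S) = 3,222² × 0.71 / (2 × 329) = 11201.689.

D ≈ 11,202 pumps per year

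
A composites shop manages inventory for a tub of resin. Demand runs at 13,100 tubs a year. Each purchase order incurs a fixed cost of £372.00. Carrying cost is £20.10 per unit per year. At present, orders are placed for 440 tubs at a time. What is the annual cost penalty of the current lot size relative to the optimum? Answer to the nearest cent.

EOQ = √(2DS/H) = √(2 × 13,100 × 372 / 20.1) ≈ 696.34.
Cost at Q* = (D/Q*)S + (Q*/2)H = √(2DSH) ≈ £13,996.52.
Cost at Q = 440: (13,100/440)×372 + (440/2)×20.1 = £11,075.45 + £4,422.00 = £15,497.45.
Excess = £15,497.45 − £13,996.52 = £1,500.93.

Extra cost ≈ £1,500.93 per year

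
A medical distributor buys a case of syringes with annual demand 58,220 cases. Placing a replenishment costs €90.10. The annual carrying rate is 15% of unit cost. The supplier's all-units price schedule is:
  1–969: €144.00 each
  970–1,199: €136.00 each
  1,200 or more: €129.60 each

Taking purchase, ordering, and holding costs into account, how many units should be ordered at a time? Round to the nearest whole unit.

Holding cost per unit per year at price C is H = 0.15·C.
For each price level, check whether its EOQ is feasible; otherwise the best quantity at that price is the breakpoint.
EOQ at €144.00 = 696.9 (feasible in tier 1): TC = 58,220×€144.00 + (58,220/696.9)×90.1 + (696.9/2)×0.15×€144.00 = €8,398,733.60.
EOQ at €136.00 = 717.1 < 970, so use break Q=970: TC = 58,220×€136.00 + (58,220/970.0)×90.1 + (970.0/2)×0.15×€136.00 = €7,933,221.86.
EOQ at €129.60 = 734.6 < 1200, so use break Q=1200: TC = 58,220×€129.60 + (58,220/1200.0)×90.1 + (1200.0/2)×0.15×€129.60 = €7,561,347.35.
Lowest total cost is €7,561,347.35 at Q = 1200.0.

Q* ≈ 1,200 cases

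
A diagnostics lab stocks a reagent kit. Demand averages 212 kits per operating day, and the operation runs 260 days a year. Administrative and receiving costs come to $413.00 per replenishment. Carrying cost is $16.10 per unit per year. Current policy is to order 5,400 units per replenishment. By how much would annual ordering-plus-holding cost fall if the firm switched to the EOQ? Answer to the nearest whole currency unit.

Annual demand D = 212 × 260 = 55,120.
EOQ = √(2DS/H) = √(2 × 55,120 × 413 / 16.1) ≈ 1681.63.
Cost at Q* = (D/Q*)S + (Q*/2)H = √(2DSH) ≈ $27,074.32.
Cost at Q = 5,400: (55,120/5,400)×413 + (5,400/2)×16.1 = $4,215.66 + $43,470.00 = $47,685.66.
Excess = $47,685.66 − $27,074.32 = $20,611.34.

Extra cost ≈ $20,611 per year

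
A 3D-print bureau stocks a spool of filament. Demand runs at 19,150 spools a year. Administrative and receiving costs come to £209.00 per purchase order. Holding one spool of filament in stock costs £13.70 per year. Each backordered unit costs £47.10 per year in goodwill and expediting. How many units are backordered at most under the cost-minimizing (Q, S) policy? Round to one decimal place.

S* ≈ 195.7 spools

With planned backorders, Q* = √(2DS/H) · √((H+B)/B).
√(2DS/H) = √(2 × 19,150 × 209 / 13.7) = 764.385.
√((H+B)/B) = √((13.7+47.1)/47.1) = 1.1362.
Q* ≈ 868.468.
S* = Q* · H/(H+B) = 868.468 × 13.7/60.8 ≈ 195.691.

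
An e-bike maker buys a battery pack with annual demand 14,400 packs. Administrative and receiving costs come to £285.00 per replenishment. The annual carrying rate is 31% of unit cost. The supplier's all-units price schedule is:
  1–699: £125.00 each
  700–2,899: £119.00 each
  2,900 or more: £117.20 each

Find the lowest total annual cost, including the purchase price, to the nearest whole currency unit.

Holding cost per unit per year at price C is H = 0.31·C.
Evaluate total cost at each tier's feasible EOQ or, if the EOQ is below the tier, at the tier's minimum quantity.
EOQ at £125.00 = 460.2 (feasible in tier 1): TC = 14,400×£125.00 + (14,400/460.2)×285 + (460.2/2)×0.31×£125.00 = £1,817,834.24.
EOQ at £119.00 = 471.7 < 700, so use break Q=700: TC = 14,400×£119.00 + (14,400/700.0)×285 + (700.0/2)×0.31×£119.00 = £1,732,374.36.
EOQ at £117.20 = 475.3 < 2900, so use break Q=2900: TC = 14,400×£117.20 + (14,400/2900.0)×285 + (2900.0/2)×0.31×£117.20 = £1,741,776.57.
Lowest total cost among the candidates is at Q = 700.0.

TC* ≈ £1,732,374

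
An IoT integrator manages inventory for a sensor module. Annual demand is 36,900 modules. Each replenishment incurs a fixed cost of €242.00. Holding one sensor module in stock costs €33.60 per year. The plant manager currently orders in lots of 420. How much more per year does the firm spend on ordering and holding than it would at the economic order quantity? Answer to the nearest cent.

EOQ = √(2DS/H) = √(2 × 36,900 × 242 / 33.6) ≈ 729.06.
Cost at Q* = (D/Q*)S + (Q*/2)H = √(2DSH) ≈ €24,496.58.
Cost at Q = 420: (36,900/420)×242 + (420/2)×33.6 = €21,261.43 + €7,056.00 = €28,317.43.
Excess = €28,317.43 − €24,496.58 = €3,820.85.

Extra cost ≈ €3,820.85 per year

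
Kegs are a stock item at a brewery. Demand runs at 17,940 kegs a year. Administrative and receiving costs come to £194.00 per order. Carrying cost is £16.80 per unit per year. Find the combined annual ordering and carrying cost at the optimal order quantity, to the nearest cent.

Q* = √(2DS/H) = √(2 × 17,940 × 194 / 16.8) ≈ 643.68.
At the optimum the two cost components are equal, so total cost = 2·(Q*/2)H = Q*·H.
Minimum total = √(2DSH) = √(2 × 17,940 × 194 × 16.8) ≈ 10813.884.

TC* ≈ £10,813.88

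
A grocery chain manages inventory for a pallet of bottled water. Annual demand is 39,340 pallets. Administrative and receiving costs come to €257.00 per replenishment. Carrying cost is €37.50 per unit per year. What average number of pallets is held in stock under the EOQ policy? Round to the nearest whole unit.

Average inventory ≈ 367 pallets

EOQ = √(2DS/H) = √(2 × 39,340 × 257 / 37.5) ≈ 734.32.
Average inventory = Q*/2 ≈ 734.32 / 2 = 367.158.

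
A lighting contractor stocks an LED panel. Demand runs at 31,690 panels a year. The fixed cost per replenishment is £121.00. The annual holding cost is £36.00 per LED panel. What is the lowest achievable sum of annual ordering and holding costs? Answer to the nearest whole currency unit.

TC* ≈ £16,616

The optimal lot size = √(2DS/H) = √(2 × 31,690 × 121 / 36) ≈ 461.55.
At the optimum the two cost components are equal, so total cost = 2·(Q*/2)H = Q*·H.
Minimum total = √(2DSH) = √(2 × 31,690 × 121 × 36) ≈ 16615.754.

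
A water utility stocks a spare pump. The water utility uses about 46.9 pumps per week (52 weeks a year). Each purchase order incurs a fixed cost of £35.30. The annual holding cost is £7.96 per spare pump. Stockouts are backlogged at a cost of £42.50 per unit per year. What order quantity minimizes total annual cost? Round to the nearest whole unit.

Q* ≈ 160 pumps

Annual demand D = 46.9 × 52 = 2,438.8.
With planned backorders, Q* = √(2DS/H) · √((H+B)/B).
√(2DS/H) = √(2 × 2,438.8 × 35.3 / 7.96) = 147.073.
√((H+B)/B) = √((7.96+42.5)/42.5) = 1.0896.
Q* ≈ 160.256.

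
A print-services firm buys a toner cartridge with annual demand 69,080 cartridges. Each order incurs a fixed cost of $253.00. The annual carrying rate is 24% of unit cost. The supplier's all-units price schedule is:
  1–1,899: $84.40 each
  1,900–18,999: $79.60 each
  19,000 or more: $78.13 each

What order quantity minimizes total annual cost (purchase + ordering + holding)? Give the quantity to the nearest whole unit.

Q* ≈ 1,900 cartridges

Holding cost per unit per year at price C is H = 0.24·C.
Evaluate total cost at each tier's feasible EOQ or, if the EOQ is below the tier, at the tier's minimum quantity.
EOQ at $84.40 = 1313.6 (feasible in tier 1): TC = 69,080×$84.40 + (69,080/1313.6)×253 + (1313.6/2)×0.24×$84.40 = $5,856,960.98.
EOQ at $79.60 = 1352.7 < 1900, so use break Q=1900: TC = 69,080×$79.60 + (69,080/1900.0)×253 + (1900.0/2)×0.24×$79.60 = $5,526,115.35.
EOQ at $78.13 = 1365.3 < 19000, so use break Q=19000: TC = 69,080×$78.13 + (69,080/19000.0)×253 + (19000.0/2)×0.24×$78.13 = $5,576,276.65.
Lowest total cost is $5,526,115.35 at Q = 1900.0.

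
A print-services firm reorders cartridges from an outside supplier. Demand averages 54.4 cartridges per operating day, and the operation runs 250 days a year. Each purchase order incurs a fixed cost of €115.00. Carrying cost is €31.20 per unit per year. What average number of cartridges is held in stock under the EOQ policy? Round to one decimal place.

Average inventory ≈ 158.3 cartridges

Annual demand D = 54.4 × 250 = 13,600.
EOQ = √(2DS/H) = √(2 × 13,600 × 115 / 31.2) ≈ 316.63.
Average inventory = Q*/2 ≈ 316.63 / 2 = 158.316.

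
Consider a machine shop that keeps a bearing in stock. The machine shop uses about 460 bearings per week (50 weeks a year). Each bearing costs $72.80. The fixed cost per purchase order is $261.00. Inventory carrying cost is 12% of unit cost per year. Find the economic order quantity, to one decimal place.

Q* ≈ 1,172.3 bearings

Annual demand D = 460 × 50 = 23,000.
Holding cost H = 0.12 × $72.80 = $8.7360 per unit per year.
EOQ = √(2DS / H) = √(2 × 23,000 × 261 / 8.736).
= √(12,006,000 / 8.736) = √1,374,313.1868 ≈ 1172.311.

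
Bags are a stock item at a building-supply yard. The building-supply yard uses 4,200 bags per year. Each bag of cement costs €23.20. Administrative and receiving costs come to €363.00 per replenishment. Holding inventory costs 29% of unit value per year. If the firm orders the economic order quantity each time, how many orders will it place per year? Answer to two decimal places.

Holding cost H = 0.29 × €23.20 = €6.7280 per unit per year.
The optimal lot size = √(2DS/H) = √(2 × 4,200 × 363 / 6.728) ≈ 673.21.
Orders per year = D / Q* = 4,200 / 673.21 ≈ 6.239.

N ≈ 6.24 orders per year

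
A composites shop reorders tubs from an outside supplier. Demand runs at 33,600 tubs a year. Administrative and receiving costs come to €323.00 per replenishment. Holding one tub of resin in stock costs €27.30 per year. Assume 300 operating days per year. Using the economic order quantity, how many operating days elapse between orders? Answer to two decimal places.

T ≈ 7.96 days

The optimal lot size = √(2DS/H) = √(2 × 33,600 × 323 / 27.3) ≈ 891.67.
Cycle time = Q*/D × 300 = 891.67 / 33,600 × 300 ≈ 7.961 days.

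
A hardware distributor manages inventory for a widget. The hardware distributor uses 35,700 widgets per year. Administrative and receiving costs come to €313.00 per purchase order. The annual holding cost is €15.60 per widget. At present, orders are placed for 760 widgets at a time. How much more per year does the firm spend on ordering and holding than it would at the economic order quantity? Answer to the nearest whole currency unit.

EOQ = √(2DS/H) = √(2 × 35,700 × 313 / 15.6) ≈ 1196.90.
Cost at Q* = (D/Q*)S + (Q*/2)H = √(2DSH) ≈ €18,671.69.
Cost at Q = 760: (35,700/760)×313 + (760/2)×15.6 = €14,702.76 + €5,928.00 = €20,630.76.
Excess = €20,630.76 − €18,671.69 = €1,959.08.

Extra cost ≈ €1,959 per year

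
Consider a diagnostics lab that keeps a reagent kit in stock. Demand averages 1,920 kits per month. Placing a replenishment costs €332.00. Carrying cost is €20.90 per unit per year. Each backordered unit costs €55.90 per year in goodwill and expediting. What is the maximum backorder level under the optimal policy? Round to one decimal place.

Annual demand D = 1,920 × 12 = 23,040.
With planned backorders, Q* = √(2DS/H) · √((H+B)/B).
√(2DS/H) = √(2 × 23,040 × 332 / 20.9) = 855.563.
√((H+B)/B) = √((20.9+55.9)/55.9) = 1.1721.
Q* ≈ 1002.829.
S* = Q* · H/(H+B) = 1002.829 × 20.9/76.8 ≈ 272.905.

S* ≈ 272.9 kits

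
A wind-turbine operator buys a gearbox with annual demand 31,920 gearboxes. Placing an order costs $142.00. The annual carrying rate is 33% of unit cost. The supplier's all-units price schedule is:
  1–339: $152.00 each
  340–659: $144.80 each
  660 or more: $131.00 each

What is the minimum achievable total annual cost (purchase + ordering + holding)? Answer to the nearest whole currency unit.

Holding cost per unit per year at price C is H = 0.33·C.
For each price level, check whether its EOQ is feasible; otherwise the best quantity at that price is the breakpoint.
Tier 1 ($152.00): EOQ = 425.1 exceeds tier's upper bound 339, so this tier is dominated.
EOQ at $144.80 = 435.6 (feasible in tier 2): TC = 31,920×$144.80 + (31,920/435.6)×142 + (435.6/2)×0.33×$144.80 = $4,642,828.86.
EOQ at $131.00 = 457.9 < 660, so use break Q=660: TC = 31,920×$131.00 + (31,920/660.0)×142 + (660.0/2)×0.33×$131.00 = $4,202,653.54.
Lowest total cost among the candidates is at Q = 660.0.

TC* ≈ $4,202,654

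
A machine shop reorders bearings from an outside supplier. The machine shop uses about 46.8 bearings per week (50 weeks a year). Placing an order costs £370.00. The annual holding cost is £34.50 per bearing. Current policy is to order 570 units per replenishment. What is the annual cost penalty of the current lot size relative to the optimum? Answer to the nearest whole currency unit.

Annual demand D = 46.8 × 50 = 2,340.
EOQ = √(2DS/H) = √(2 × 2,340 × 370 / 34.5) ≈ 224.03.
Cost at Q* = (D/Q*)S + (Q*/2)H = √(2DSH) ≈ £7,729.18.
Cost at Q = 570: (2,340/570)×370 + (570/2)×34.5 = £1,518.95 + £9,832.50 = £11,351.45.
Excess = £11,351.45 − £7,729.18 = £3,622.27.

Extra cost ≈ £3,622 per year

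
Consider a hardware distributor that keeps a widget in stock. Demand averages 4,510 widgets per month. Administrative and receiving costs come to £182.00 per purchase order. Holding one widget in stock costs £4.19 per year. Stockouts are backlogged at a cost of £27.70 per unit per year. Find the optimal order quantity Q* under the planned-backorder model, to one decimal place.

Q* ≈ 2,326.5 widgets

Annual demand D = 4,510 × 12 = 54,120.
With planned backorders, Q* = √(2DS/H) · √((H+B)/B).
√(2DS/H) = √(2 × 54,120 × 182 / 4.19) = 2168.316.
√((H+B)/B) = √((4.19+27.7)/27.7) = 1.0730.
Q* ≈ 2326.537.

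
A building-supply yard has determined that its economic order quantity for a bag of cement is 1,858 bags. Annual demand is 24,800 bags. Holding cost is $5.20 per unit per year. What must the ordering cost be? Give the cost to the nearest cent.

S ≈ $361.92

Invert the EOQ relation Q*² = 2DS/H.
From Q* = √(2DS/H): S = Q*²H / (2D) = 1,858² × 5.2 / (2 × 24,800) = 361.9204.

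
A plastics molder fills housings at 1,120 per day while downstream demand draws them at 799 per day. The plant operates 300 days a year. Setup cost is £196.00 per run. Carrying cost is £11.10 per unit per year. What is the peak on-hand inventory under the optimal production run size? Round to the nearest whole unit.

Annual demand D = 799 × 300 = 239,700.
Production build-up factor (1 − d/p) = 1 − 799/1,120 = 0.2866.
Q* = √(2DS / (H(1 − d/p))) = √(2 × 239,700 × 196 / (11.1 × 0.2866)).
= √(93,962,400 / 3.1813) ≈ 5434.656.
Maximum inventory = Q*(1 − d/p) = 5434.656 × 0.2866 ≈ 1557.611.

I_max ≈ 1,558 housings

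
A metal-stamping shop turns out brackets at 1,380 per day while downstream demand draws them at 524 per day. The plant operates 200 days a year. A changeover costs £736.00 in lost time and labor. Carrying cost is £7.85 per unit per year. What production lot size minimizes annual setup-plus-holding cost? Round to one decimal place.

Q* ≈ 5,628.6 brackets

Annual demand D = 524 × 200 = 104,800.
Production build-up factor (1 − d/p) = 1 − 524/1,380 = 0.6203.
Q* = √(2DS / (H(1 − d/p))) = √(2 × 104,800 × 736 / (7.85 × 0.6203)).
= √(154,265,600 / 4.8693) ≈ 5628.626.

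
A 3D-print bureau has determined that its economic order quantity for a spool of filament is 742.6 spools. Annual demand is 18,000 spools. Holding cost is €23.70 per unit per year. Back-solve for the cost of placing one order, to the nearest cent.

S ≈ €363.04

Squaring Q* = √(2DS/H) gives Q*² = 2DS/H.
From Q* = √(2DS/H): S = Q*²H / (2D) = 742.6² × 23.7 / (2 × 18,000) = 363.0411.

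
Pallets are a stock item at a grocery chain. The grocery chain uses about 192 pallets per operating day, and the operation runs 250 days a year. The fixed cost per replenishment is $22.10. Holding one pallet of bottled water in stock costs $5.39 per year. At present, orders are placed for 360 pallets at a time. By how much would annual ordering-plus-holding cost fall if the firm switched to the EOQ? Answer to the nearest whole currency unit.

Extra cost ≈ $535 per year

Annual demand D = 192 × 250 = 48,000.
EOQ = √(2DS/H) = √(2 × 48,000 × 22.1 / 5.39) ≈ 627.39.
Cost at Q* = (D/Q*)S + (Q*/2)H = √(2DSH) ≈ $3,381.63.
Cost at Q = 360: (48,000/360)×22.1 + (360/2)×5.39 = $2,946.67 + $970.20 = $3,916.87.
Excess = $3,916.87 − $3,381.63 = $535.24.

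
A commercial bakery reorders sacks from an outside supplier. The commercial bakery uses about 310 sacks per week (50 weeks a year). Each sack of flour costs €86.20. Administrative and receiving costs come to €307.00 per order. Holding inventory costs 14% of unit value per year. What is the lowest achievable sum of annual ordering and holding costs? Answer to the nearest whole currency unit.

TC* ≈ €10,717

Annual demand D = 310 × 50 = 15,500.
Holding cost H = 0.14 × €86.20 = €12.0680 per unit per year.
The optimal lot size = √(2DS/H) = √(2 × 15,500 × 307 / 12.068) ≈ 888.04.
At the optimum the two cost components are equal, so total cost = 2·(Q*/2)H = Q*·H.
Minimum total = √(2DSH) = √(2 × 15,500 × 307 × 12.068) ≈ 10716.863.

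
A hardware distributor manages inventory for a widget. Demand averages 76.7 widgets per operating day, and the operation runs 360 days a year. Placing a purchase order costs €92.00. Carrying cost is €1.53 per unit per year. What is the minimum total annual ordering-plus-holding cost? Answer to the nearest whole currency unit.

Annual demand D = 76.7 × 360 = 27,612.
EOQ = √(2DS/H) = √(2 × 27,612 × 92 / 1.53) ≈ 1822.27.
At Q*, ordering cost (D/Q*)S equals holding cost (Q*/2)H, each = √(DSH/2).
Minimum total = √(2DSH) = √(2 × 27,612 × 92 × 1.53) ≈ 2788.069.

TC* ≈ €2,788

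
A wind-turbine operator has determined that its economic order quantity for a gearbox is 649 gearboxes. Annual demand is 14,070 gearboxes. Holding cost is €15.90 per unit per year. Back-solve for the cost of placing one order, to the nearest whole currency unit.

Squaring Q* = √(2DS/H) gives Q*² = 2DS/H.
From Q* = √(2DS/H): S = Q*²H / (2D) = 649² × 15.9 / (2 × 14,070) = 237.9920.

S ≈ €238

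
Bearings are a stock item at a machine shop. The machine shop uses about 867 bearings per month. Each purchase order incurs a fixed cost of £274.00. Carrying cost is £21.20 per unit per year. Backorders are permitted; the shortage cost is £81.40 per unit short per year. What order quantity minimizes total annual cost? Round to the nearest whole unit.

Annual demand D = 867 × 12 = 10,404.
With planned backorders, Q* = √(2DS/H) · √((H+B)/B).
√(2DS/H) = √(2 × 10,404 × 274 / 21.2) = 518.588.
√((H+B)/B) = √((21.2+81.4)/81.4) = 1.1227.
Q* ≈ 582.216.

Q* ≈ 582 bearings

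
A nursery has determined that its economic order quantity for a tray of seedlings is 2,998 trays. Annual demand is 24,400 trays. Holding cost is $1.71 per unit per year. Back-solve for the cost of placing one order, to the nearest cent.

S ≈ $314.95

Squaring Q* = √(2DS/H) gives Q*² = 2DS/H.
From Q* = √(2DS/H): S = Q*²H / (2D) = 2,998² × 1.71 / (2 × 24,400) = 314.9485.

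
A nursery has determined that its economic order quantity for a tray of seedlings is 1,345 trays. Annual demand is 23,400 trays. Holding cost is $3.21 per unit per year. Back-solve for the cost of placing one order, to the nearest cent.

The basic EOQ model gives Q* = √(2DS/H); rearrange for the unknown.
From Q* = √(2DS/H): S = Q*²H / (2D) = 1,345² × 3.21 / (2 × 23,400) = 124.0806.

S ≈ $124.08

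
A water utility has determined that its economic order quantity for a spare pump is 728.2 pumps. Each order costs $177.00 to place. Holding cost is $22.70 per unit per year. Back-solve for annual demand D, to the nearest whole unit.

The basic EOQ model gives Q* = √(2DS/H); rearrange for the unknown.
From Q* = √(2DS/H): D = Q*²H / (2S) = 728.2² × 22.7 / (2 × 177) = 34003.525.

D ≈ 34,004 pumps per year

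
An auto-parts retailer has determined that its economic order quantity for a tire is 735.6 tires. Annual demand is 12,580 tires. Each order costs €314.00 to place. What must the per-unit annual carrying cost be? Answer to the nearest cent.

Invert the EOQ relation Q*² = 2DS/H.
From Q* = √(2DS/H): H = 2DS / Q*² = 2 × 12,580 × 314 / 735.6² = 14.6001.

H ≈ €14.60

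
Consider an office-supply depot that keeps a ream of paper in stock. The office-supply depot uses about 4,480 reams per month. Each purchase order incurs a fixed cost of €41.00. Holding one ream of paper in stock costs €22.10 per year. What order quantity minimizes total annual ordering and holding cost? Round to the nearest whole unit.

Annual demand D = 4,480 × 12 = 53,760.
EOQ = √(2DS / H) = √(2 × 53,760 × 41 / 22.1).
= √(4,408,320 / 22.1) = √199,471.4932 ≈ 446.622.

Q* ≈ 447 reams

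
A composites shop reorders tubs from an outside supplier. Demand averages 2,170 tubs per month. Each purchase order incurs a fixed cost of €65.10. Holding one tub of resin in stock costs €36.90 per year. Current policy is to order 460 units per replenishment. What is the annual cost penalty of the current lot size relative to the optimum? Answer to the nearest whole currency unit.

Extra cost ≈ €987 per year

Annual demand D = 2,170 × 12 = 26,040.
EOQ = √(2DS/H) = √(2 × 26,040 × 65.1 / 36.9) ≈ 303.12.
Cost at Q* = (D/Q*)S + (Q*/2)H = √(2DSH) ≈ €11,185.08.
Cost at Q = 460: (26,040/460)×65.1 + (460/2)×36.9 = €3,685.23 + €8,487.00 = €12,172.23.
Excess = €12,172.23 − €11,185.08 = €987.14.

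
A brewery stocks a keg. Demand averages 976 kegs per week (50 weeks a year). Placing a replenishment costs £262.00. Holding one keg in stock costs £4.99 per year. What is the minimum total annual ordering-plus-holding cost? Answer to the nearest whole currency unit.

TC* ≈ £11,296

Annual demand D = 976 × 50 = 48,800.
The optimal lot size = √(2DS/H) = √(2 × 48,800 × 262 / 4.99) ≈ 2263.73.
At the optimum the two cost components are equal, so total cost = 2·(Q*/2)H = Q*·H.
Minimum total = √(2DSH) = √(2 × 48,800 × 262 × 4.99) ≈ 11296.030.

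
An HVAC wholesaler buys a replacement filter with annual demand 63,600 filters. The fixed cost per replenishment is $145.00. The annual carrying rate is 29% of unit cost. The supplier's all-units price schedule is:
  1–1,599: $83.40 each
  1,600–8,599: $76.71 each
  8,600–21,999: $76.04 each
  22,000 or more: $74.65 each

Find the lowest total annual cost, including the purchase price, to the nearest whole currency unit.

Holding cost per unit per year at price C is H = 0.29·C.
For each price level, check whether its EOQ is feasible; otherwise the best quantity at that price is the breakpoint.
EOQ at $83.40 = 873.3 (feasible in tier 1): TC = 63,600×$83.40 + (63,600/873.3)×145 + (873.3/2)×0.29×$83.40 = $5,325,360.76.
EOQ at $76.71 = 910.5 < 1600, so use break Q=1600: TC = 63,600×$76.71 + (63,600/1600.0)×145 + (1600.0/2)×0.29×$76.71 = $4,902,316.47.
EOQ at $76.04 = 914.6 < 8600, so use break Q=8600: TC = 63,600×$76.04 + (63,600/8600.0)×145 + (8600.0/2)×0.29×$76.04 = $4,932,038.21.
EOQ at $74.65 = 923.0 < 22000, so use break Q=22000: TC = 63,600×$74.65 + (63,600/22000.0)×145 + (22000.0/2)×0.29×$74.65 = $4,986,292.68.
Lowest total cost among the candidates is at Q = 1600.0.

TC* ≈ $4,902,316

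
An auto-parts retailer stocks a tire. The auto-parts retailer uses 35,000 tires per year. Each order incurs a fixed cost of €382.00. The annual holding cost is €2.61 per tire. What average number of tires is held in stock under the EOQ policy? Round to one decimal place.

Average inventory ≈ 1,600.4 tires

Q* = √(2DS/H) = √(2 × 35,000 × 382 / 2.61) ≈ 3200.81.
Average inventory = Q*/2 ≈ 3200.81 / 2 = 1600.407.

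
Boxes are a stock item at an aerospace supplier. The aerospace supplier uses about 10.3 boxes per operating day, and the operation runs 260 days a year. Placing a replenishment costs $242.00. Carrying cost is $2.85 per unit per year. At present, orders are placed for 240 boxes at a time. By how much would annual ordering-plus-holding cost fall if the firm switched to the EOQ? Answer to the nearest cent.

Annual demand D = 10.3 × 260 = 2,678.
EOQ = √(2DS/H) = √(2 × 2,678 × 242 / 2.85) ≈ 674.38.
Cost at Q* = (D/Q*)S + (Q*/2)H = √(2DSH) ≈ $1,921.99.
Cost at Q = 240: (2,678/240)×242 + (240/2)×2.85 = $2,700.32 + $342.00 = $3,042.32.
Excess = $3,042.32 − $1,921.99 = $1,120.33.

Extra cost ≈ $1,120.33 per year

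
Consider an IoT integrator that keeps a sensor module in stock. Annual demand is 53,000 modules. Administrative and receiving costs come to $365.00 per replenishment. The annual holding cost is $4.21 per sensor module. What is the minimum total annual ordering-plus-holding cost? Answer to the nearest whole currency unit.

TC* ≈ $12,763

The optimal lot size = √(2DS/H) = √(2 × 53,000 × 365 / 4.21) ≈ 3031.51.
At Q*, ordering cost (D/Q*)S equals holding cost (Q*/2)H, each = √(DSH/2).
Minimum total = √(2DSH) = √(2 × 53,000 × 365 × 4.21) ≈ 12762.637.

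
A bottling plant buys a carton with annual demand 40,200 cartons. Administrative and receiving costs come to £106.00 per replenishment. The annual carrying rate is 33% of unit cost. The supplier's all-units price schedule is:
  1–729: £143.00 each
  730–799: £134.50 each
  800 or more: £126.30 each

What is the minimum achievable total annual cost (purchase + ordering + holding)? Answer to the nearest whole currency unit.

Holding cost per unit per year at price C is H = 0.33·C.
Candidates are each tier's EOQ (if it falls in that tier) and each price-break quantity.
EOQ at £143.00 = 425.0 (feasible in tier 1): TC = 40,200×£143.00 + (40,200/425.0)×106 + (425.0/2)×0.33×£143.00 = £5,768,654.23.
EOQ at £134.50 = 438.2 < 730, so use break Q=730: TC = 40,200×£134.50 + (40,200/730.0)×106 + (730.0/2)×0.33×£134.50 = £5,428,937.79.
EOQ at £126.30 = 452.2 < 800, so use break Q=800: TC = 40,200×£126.30 + (40,200/800.0)×106 + (800.0/2)×0.33×£126.30 = £5,099,258.10.
Lowest total cost among the candidates is at Q = 800.0.

TC* ≈ £5,099,258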